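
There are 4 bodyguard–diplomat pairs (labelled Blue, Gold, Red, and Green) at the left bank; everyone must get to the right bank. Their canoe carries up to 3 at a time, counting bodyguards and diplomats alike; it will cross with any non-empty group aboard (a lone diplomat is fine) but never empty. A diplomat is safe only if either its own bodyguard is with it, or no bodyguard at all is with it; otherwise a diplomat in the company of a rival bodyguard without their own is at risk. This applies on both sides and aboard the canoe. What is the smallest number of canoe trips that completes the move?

9

Counting alone: each trip to the right bank takes at most 3 across and each return brings at least 1 back, so after t trips out (and t−1 returns) at most 3t − (t−1) of the 8 are across; that first reaches 8 at t = 4, so at least 7 crossings are needed.
The safety rule pushes this higher. Following every safe sequence of crossings, the most of the 8 that can be at the right bank as the canoe arrives there on crossing 7 is 7 — never all 8.
So no plan with fewer than 9 crossings exists, and this one achieves 9:
1. bodyguard Blue and diplomat Blue cross → the right bank.
2. bodyguard Blue crosses ← the left bank.
3. bodyguard Blue, bodyguard Gold, and diplomat Gold cross → the right bank.
4. bodyguard Blue and diplomat Blue cross ← the left bank.
5. bodyguard Blue, bodyguard Green, and bodyguard Red cross → the right bank.
6. diplomat Gold crosses ← the left bank.
7. diplomat Blue and diplomat Gold cross → the right bank.
8. diplomat Blue crosses ← the left bank.
9. diplomat Blue, diplomat Green, and diplomat Red cross → the right bank.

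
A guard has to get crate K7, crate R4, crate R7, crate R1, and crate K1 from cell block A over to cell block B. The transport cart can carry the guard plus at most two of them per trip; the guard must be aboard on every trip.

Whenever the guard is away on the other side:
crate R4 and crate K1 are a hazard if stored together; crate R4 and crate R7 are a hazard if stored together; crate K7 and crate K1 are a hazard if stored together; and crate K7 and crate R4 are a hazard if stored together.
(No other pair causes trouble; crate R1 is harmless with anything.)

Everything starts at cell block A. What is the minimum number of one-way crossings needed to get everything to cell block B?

Counting alone: the guard can take at most 2 across per trip to cell block B, so moving all 5 needs at least 3 loaded trips out, with a return between consecutive ones — at least 5 crossings.
The safety rule pushes this higher. Following every safe sequence of crossings, the most of the 5 that can be at cell block B as the transport cart arrives there on crossing 5 is 4 — never all 5.
So no plan with fewer than 7 crossings exists, and this one achieves 7:
1. Guard goes to cell block B with crate K7 and crate R4.
2. Guard goes back to cell block A with crate K7.
3. Guard goes to cell block B with crate K7 and crate R7.
4. Guard goes back to cell block A with crate R4.
5. Guard goes to cell block B with crate R1 and crate R4.
6. Guard goes back to cell block A with crate R4.
7. Guard goes to cell block B with crate K1 and crate R4.

7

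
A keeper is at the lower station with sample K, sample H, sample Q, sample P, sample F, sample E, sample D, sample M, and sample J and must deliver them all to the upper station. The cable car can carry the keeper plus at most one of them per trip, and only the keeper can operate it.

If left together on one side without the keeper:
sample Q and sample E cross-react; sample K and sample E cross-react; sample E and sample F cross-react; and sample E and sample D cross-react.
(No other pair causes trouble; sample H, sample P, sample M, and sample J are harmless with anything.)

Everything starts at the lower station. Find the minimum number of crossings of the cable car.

impossible

Following every safe sequence of crossings from the start, the most of the 9 that can be at the upper station as the cable car arrives there on crossings 1, 3, 5, 7, 9, 11 is 1, 2, 3, 4, 5, 6 respectively; the best ever achieved is 6 of 9.
From crossing 13 on, no configuration arises that was not already reachable earlier: only 176 distinct safe configurations (who is on which side, and where the cable car is) can ever be reached, none of them has everyone across, and every continuation just revisits them. So no valid plan exists.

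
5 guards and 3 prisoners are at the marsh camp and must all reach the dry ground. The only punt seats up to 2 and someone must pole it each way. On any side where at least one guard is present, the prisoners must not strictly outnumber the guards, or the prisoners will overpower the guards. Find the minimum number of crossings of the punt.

Counting alone: each trip to the dry ground takes at most 2 across and each return brings at least 1 back, so after t trips out (and t−1 returns) at most 2t − (t−1) of the 8 are across; that first reaches 8 at t = 7, so at least 13 crossings are needed.
The plan below uses exactly 13 crossings, so it is optimal:
1. 2 prisoners → the dry ground.  (the marsh camp: 5G 1P; the dry ground: 0G 2P)
2. 1 prisoner ← the marsh camp.  (the marsh camp: 5G 2P; the dry ground: 0G 1P)
3. 2 prisoners → the dry ground.  (the marsh camp: 5G 0P; the dry ground: 0G 3P)
4. 1 prisoner ← the marsh camp.  (the marsh camp: 5G 1P; the dry ground: 0G 2P)
5. 2 guards → the dry ground.  (the marsh camp: 3G 1P; the dry ground: 2G 2P)
6. 1 prisoner ← the marsh camp.  (the marsh camp: 3G 2P; the dry ground: 2G 1P)
7. 1 guard and 1 prisoner → the dry ground.  (the marsh camp: 2G 1P; the dry ground: 3G 2P)
8. 1 prisoner ← the marsh camp.  (the marsh camp: 2G 2P; the dry ground: 3G 1P)
9. 2 prisoners → the dry ground.  (the marsh camp: 2G 0P; the dry ground: 3G 3P)
10. 1 prisoner ← the marsh camp.  (the marsh camp: 2G 1P; the dry ground: 3G 2P)
11. 1 guard and 1 prisoner → the dry ground.  (the marsh camp: 1G 0P; the dry ground: 4G 3P)
12. 1 prisoner ← the marsh camp.  (the marsh camp: 1G 1P; the dry ground: 4G 2P)
13. 1 guard and 1 prisoner → the dry ground.  (the marsh camp: 0G 0P; the dry ground: 5G 3P)

13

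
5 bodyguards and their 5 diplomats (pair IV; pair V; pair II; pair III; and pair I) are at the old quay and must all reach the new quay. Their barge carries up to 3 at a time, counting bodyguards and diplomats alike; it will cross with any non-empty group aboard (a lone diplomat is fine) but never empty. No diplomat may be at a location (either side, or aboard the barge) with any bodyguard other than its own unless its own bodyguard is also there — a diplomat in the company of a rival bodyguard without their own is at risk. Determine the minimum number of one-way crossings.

11

Counting alone: each trip to the new quay takes at most 3 across and each return brings at least 1 back, so after t trips out (and t−1 returns) at most 3t − (t−1) of the 10 are across; that first reaches 10 at t = 5, so at least 9 crossings are needed.
The safety rule pushes this higher. Following every safe sequence of crossings, the most of the 10 that can be at the new quay as the barge arrives there on crossing 9 is 9 — never all 10.
So no plan with fewer than 11 crossings exists, and this one achieves 11:
1. bodyguard IV and diplomat IV cross → the new quay.
2. bodyguard IV crosses ← the old quay.
3. diplomat II, diplomat III, and diplomat V cross → the new quay.
4. diplomat IV crosses ← the old quay.
5. bodyguard II, bodyguard III, and bodyguard V cross → the new quay.
6. bodyguard V and diplomat V cross ← the old quay.
7. bodyguard I, bodyguard IV, and bodyguard V cross → the new quay.
8. diplomat II crosses ← the old quay.
9. diplomat IV and diplomat V cross → the new quay.
10. diplomat IV crosses ← the old quay.
11. diplomat I, diplomat II, and diplomat IV cross → the new quay.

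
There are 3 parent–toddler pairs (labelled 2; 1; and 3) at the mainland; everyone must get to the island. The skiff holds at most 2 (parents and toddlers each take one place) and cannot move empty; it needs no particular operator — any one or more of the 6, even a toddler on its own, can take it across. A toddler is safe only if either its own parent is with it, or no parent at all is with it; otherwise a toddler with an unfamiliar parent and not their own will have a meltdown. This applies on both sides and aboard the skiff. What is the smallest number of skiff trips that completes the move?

Counting alone: each trip to the island takes at most 2 across and each return brings at least 1 back, so after t trips out (and t−1 returns) at most 2t − (t−1) of the 6 are across; that first reaches 6 at t = 5, so at least 9 crossings are needed.
The safety rule pushes this higher. Following every safe sequence of crossings, the most of the 6 that can be at the island as the skiff arrives there on crossing 9 is 5 — never all 6.
So no plan with fewer than 11 crossings exists, and this one achieves 11:
1. parent 2 and toddler 2 cross → the island.
2. parent 2 crosses ← the mainland.
3. toddler 1 and toddler 3 cross → the island.
4. toddler 2 crosses ← the mainland.
5. parent 1 and parent 3 cross → the island.
6. parent 1 and toddler 1 cross ← the mainland.
7. parent 1 and parent 2 cross → the island.
8. toddler 3 crosses ← the mainland.
9. toddler 1 and toddler 2 cross → the island.
10. parent 3 crosses ← the mainland.
11. parent 3 and toddler 3 cross → the island.

11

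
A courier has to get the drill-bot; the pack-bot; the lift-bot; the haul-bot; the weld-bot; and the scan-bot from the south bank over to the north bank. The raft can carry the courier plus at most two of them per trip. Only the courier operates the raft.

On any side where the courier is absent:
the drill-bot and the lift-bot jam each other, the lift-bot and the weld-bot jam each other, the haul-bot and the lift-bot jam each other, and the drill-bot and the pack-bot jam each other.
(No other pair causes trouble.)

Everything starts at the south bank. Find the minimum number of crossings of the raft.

Counting alone: the courier can take at most 2 across per trip to the north bank, so moving all 6 needs at least 3 loaded trips out, with a return between consecutive ones — at least 5 crossings.
The safety rule pushes this higher. Following every safe sequence of crossings, the most of the 6 that can be at the north bank as the raft arrives there on crossing 5 is 5 — never all 6.
So no plan with fewer than 7 crossings exists, and this one achieves 7:
1. Courier goes to the north bank with the drill-bot and the lift-bot.  [the south bank: the haul-bot, the pack-bot, the scan-bot, the weld-bot | the north bank: the drill-bot, the lift-bot]
2. Courier goes back to the south bank with the drill-bot.  [the south bank: the drill-bot, the haul-bot, the pack-bot, the scan-bot, the weld-bot | the north bank: the lift-bot]
3. Courier goes to the north bank with the drill-bot and the haul-bot.  [the south bank: the pack-bot, the scan-bot, the weld-bot | the north bank: the drill-bot, the haul-bot, the lift-bot]
4. Courier goes back to the south bank with the lift-bot.  [the south bank: the lift-bot, the pack-bot, the scan-bot, the weld-bot | the north bank: the drill-bot, the haul-bot]
5. Courier goes to the north bank with the scan-bot and the weld-bot.  [the south bank: the lift-bot, the pack-bot | the north bank: the drill-bot, the haul-bot, the scan-bot, the weld-bot]
6. Courier goes back to the south bank alone.  [the south bank: the lift-bot, the pack-bot | the north bank: the drill-bot, the haul-bot, the scan-bot, the weld-bot]
7. Courier goes to the north bank with the lift-bot and the pack-bot.  [the south bank: — | the north bank: the drill-bot, the haul-bot, the lift-bot, the pack-bot, the scan-bot, the weld-bot]

7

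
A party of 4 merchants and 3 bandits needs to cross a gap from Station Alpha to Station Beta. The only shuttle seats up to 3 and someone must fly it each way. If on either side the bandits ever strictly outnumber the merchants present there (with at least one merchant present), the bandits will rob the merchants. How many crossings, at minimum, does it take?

5

Counting alone: each trip to Station Beta takes at most 3 across and each return brings at least 1 back, so after t trips out (and t−1 returns) at most 3t − (t−1) of the 7 are across; that first reaches 7 at t = 3, so at least 5 crossings are needed.
The plan below uses exactly 5 crossings, so it is optimal:
1. 3 bandits → Station Beta.  (Station Alpha: 4M 0B; Station Beta: 0M 3B)
2. 1 bandit ← Station Alpha.  (Station Alpha: 4M 1B; Station Beta: 0M 2B)
3. 3 merchants → Station Beta.  (Station Alpha: 1M 1B; Station Beta: 3M 2B)
4. 1 merchant ← Station Alpha.  (Station Alpha: 2M 1B; Station Beta: 2M 2B)
5. 2 merchants and 1 bandit → Station Beta.  (Station Alpha: 0M 0B; Station Beta: 4M 3B)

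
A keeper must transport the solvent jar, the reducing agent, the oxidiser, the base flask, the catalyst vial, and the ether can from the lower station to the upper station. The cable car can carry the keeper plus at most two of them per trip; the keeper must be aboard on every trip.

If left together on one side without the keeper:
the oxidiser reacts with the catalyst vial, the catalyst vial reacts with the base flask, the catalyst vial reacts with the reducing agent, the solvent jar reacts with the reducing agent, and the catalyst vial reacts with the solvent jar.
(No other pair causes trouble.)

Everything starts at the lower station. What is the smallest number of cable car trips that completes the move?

Counting alone: the keeper can take at most 2 across per trip to the upper station, so moving all 6 needs at least 3 loaded trips out, with a return between consecutive ones — at least 5 crossings.
The safety rule pushes this higher. Following every safe sequence of crossings, the most of the 6 that can be at the upper station as the cable car arrives there on crossings 5, 7 is 4, 5 respectively — never all 6.
So no plan with fewer than 9 crossings exists, and this one achieves 9:
1. Keeper goes to the upper station with the catalyst vial and the solvent jar.  [the lower station: the base flask, the ether can, the oxidiser, the reducing agent | the upper station: the catalyst vial, the solvent jar]
2. Keeper goes back to the lower station with the solvent jar.  [the lower station: the base flask, the ether can, the oxidiser, the reducing agent, the solvent jar | the upper station: the catalyst vial]
3. Keeper goes to the upper station with the oxidiser and the solvent jar.  [the lower station: the base flask, the ether can, the reducing agent | the upper station: the catalyst vial, the oxidiser, the solvent jar]
4. Keeper goes back to the lower station with the catalyst vial.  [the lower station: the base flask, the catalyst vial, the ether can, the reducing agent | the upper station: the oxidiser, the solvent jar]
5. Keeper goes to the upper station with the base flask and the reducing agent.  [the lower station: the catalyst vial, the ether can | the upper station: the base flask, the oxidiser, the reducing agent, the solvent jar]
6. Keeper goes back to the lower station with the solvent jar.  [the lower station: the catalyst vial, the ether can, the solvent jar | the upper station: the base flask, the oxidiser, the reducing agent]
7. Keeper goes to the upper station with the ether can and the solvent jar.  [the lower station: the catalyst vial | the upper station: the base flask, the ether can, the oxidiser, the reducing agent, the solvent jar]
8. Keeper goes back to the lower station with the solvent jar.  [the lower station: the catalyst vial, the solvent jar | the upper station: the base flask, the ether can, the oxidiser, the reducing agent]
9. Keeper goes to the upper station with the catalyst vial and the solvent jar.  [the lower station: — | the upper station: the base flask, the catalyst vial, the ether can, the oxidiser, the reducing agent, the solvent jar]

9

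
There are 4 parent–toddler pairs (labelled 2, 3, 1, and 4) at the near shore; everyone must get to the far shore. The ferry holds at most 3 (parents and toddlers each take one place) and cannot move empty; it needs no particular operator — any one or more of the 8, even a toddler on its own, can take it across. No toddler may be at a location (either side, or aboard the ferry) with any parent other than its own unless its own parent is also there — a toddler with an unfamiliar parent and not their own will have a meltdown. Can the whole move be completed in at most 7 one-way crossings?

Counting alone: each trip to the far shore takes at most 3 across and each return brings at least 1 back, so after t trips out (and t−1 returns) at most 3t − (t−1) of the 8 are across; that first reaches 8 at t = 4, so at least 7 crossings are needed.
The safety rule pushes this higher. Following every safe sequence of crossings, the most of the 8 that can be at the far shore as the ferry arrives there on crossing 7 is 7 — never all 8.
So the move cannot be finished within 7 crossings. (The shortest complete plan takes 9:)
1. parent 2 and toddler 2 cross → the far shore.
2. parent 2 crosses ← the near shore.
3. parent 2, parent 3, and toddler 3 cross → the far shore.
4. parent 2 and toddler 2 cross ← the near shore.
5. parent 1, parent 2, and parent 4 cross → the far shore.
6. toddler 3 crosses ← the near shore.
7. toddler 2 and toddler 3 cross → the far shore.
8. toddler 2 crosses ← the near shore.
9. toddler 1, toddler 2, and toddler 4 cross → the far shore.

No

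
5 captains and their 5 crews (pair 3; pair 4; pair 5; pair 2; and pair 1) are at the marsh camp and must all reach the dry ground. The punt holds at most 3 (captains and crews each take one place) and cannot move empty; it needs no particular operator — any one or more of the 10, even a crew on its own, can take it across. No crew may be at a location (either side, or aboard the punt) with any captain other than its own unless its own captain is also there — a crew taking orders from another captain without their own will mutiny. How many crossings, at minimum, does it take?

Counting alone: each trip to the dry ground takes at most 3 across and each return brings at least 1 back, so after t trips out (and t−1 returns) at most 3t − (t−1) of the 10 are across; that first reaches 10 at t = 5, so at least 9 crossings are needed.
The safety rule pushes this higher. Following every safe sequence of crossings, the most of the 10 that can be at the dry ground as the punt arrives there on crossing 9 is 9 — never all 10.
So no plan with fewer than 11 crossings exists, and this one achieves 11:
1. captain 3 and crew 3 cross → the dry ground.
2. captain 3 crosses ← the marsh camp.
3. crew 2, crew 4, and crew 5 cross → the dry ground.
4. crew 3 crosses ← the marsh camp.
5. captain 2, captain 4, and captain 5 cross → the dry ground.
6. captain 4 and crew 4 cross ← the marsh camp.
7. captain 1, captain 3, and captain 4 cross → the dry ground.
8. crew 5 crosses ← the marsh camp.
9. crew 3 and crew 4 cross → the dry ground.
10. crew 3 crosses ← the marsh camp.
11. crew 1, crew 3, and crew 5 cross → the dry ground.

11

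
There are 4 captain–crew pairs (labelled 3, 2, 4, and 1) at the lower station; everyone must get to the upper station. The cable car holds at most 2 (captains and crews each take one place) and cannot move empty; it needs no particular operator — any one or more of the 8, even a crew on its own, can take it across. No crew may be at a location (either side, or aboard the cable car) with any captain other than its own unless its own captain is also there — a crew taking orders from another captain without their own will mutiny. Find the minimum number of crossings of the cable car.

Following every safe sequence of crossings from the start, the most of the 8 that can be at the upper station as the cable car arrives there on crossings 1, 3, 5 is 2, 3, 4 respectively; the best ever achieved is 4 of 8.
From crossing 7 on, no configuration arises that was not already reachable earlier: only 44 distinct safe configurations (who is on which side, and where the cable car is) can ever be reached, none of them has everyone across, and every continuation just revisits them. So no valid plan exists.

impossible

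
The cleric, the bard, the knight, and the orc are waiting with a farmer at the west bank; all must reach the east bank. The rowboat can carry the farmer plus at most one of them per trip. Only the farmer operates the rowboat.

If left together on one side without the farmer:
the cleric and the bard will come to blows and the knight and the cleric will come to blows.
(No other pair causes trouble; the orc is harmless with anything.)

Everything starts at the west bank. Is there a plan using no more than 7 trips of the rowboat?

Counting alone: the farmer can take at most 1 across per trip to the east bank, so moving all 4 needs at least 4 loaded trips out, with a return between consecutive ones — at least 7 crossings.
The safety rule pushes this higher. Following every safe sequence of crossings, the most of the 4 that can be at the east bank as the rowboat arrives there on crossing 7 is 3 — never all 4.
So the move cannot be finished within 7 crossings. (The shortest complete plan takes 9:)
1. Farmer goes to the east bank with the cleric.  [the west bank: the bard, the knight, the orc | the east bank: the cleric]
2. Farmer goes back to the west bank alone.  [the west bank: the bard, the knight, the orc | the east bank: the cleric]
3. Farmer goes to the east bank with the bard.  [the west bank: the knight, the orc | the east bank: the bard, the cleric]
4. Farmer goes back to the west bank with the cleric.  [the west bank: the cleric, the knight, the orc | the east bank: the bard]
5. Farmer goes to the east bank with the knight.  [the west bank: the cleric, the orc | the east bank: the bard, the knight]
6. Farmer goes back to the west bank alone.  [the west bank: the cleric, the orc | the east bank: the bard, the knight]
7. Farmer goes to the east bank with the orc.  [the west bank: the cleric | the east bank: the bard, the knight, the orc]
8. Farmer goes back to the west bank alone.  [the west bank: the cleric | the east bank: the bard, the knight, the orc]
9. Farmer goes to the east bank with the cleric.  [the west bank: — | the east bank: the bard, the cleric, the knight, the orc]

No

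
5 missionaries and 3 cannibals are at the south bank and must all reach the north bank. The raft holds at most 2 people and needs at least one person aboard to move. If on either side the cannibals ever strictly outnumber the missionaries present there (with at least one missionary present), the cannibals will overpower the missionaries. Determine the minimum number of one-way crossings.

13

Counting alone: each trip to the north bank takes at most 2 across and each return brings at least 1 back, so after t trips out (and t−1 returns) at most 2t − (t−1) of the 8 are across; that first reaches 8 at t = 7, so at least 13 crossings are needed.
The plan below uses exactly 13 crossings, so it is optimal:
1. 2 cannibals → the north bank.  (the south bank: 5M 1C; the north bank: 0M 2C)
2. 1 cannibal ← the south bank.  (the south bank: 5M 2C; the north bank: 0M 1C)
3. 2 cannibals → the north bank.  (the south bank: 5M 0C; the north bank: 0M 3C)
4. 1 cannibal ← the south bank.  (the south bank: 5M 1C; the north bank: 0M 2C)
5. 2 missionaries → the north bank.  (the south bank: 3M 1C; the north bank: 2M 2C)
6. 1 cannibal ← the south bank.  (the south bank: 3M 2C; the north bank: 2M 1C)
7. 1 missionary and 1 cannibal → the north bank.  (the south bank: 2M 1C; the north bank: 3M 2C)
8. 1 cannibal ← the south bank.  (the south bank: 2M 2C; the north bank: 3M 1C)
9. 2 cannibals → the north bank.  (the south bank: 2M 0C; the north bank: 3M 3C)
10. 1 cannibal ← the south bank.  (the south bank: 2M 1C; the north bank: 3M 2C)
11. 1 missionary and 1 cannibal → the north bank.  (the south bank: 1M 0C; the north bank: 4M 3C)
12. 1 cannibal ← the south bank.  (the south bank: 1M 1C; the north bank: 4M 2C)
13. 1 missionary and 1 cannibal → the north bank.  (the south bank: 0M 0C; the north bank: 5M 3C)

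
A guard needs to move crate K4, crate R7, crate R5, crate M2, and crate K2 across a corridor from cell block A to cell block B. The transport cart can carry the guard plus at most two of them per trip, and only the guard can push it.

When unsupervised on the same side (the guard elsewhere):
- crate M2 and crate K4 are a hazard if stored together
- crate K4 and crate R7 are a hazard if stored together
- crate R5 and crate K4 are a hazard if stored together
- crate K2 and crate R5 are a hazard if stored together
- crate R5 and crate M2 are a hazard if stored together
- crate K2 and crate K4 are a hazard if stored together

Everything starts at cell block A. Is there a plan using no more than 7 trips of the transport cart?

Yes — this plan uses 7 crossings (≤ 7):
1. Guard goes to cell block B with crate K4 and crate R5.  [cell block A: crate K2, crate M2, crate R7 | cell block B: crate K4, crate R5]
2. Guard goes back to cell block A with crate K4.  [cell block A: crate K2, crate K4, crate M2, crate R7 | cell block B: crate R5]
3. Guard goes to cell block B with crate K4 and crate R7.  [cell block A: crate K2, crate M2 | cell block B: crate K4, crate R5, crate R7]
4. Guard goes back to cell block A with crate K4.  [cell block A: crate K2, crate K4, crate M2 | cell block B: crate R5, crate R7]
5. Guard goes to cell block B with crate K2 and crate M2.  [cell block A: crate K4 | cell block B: crate K2, crate M2, crate R5, crate R7]
6. Guard goes back to cell block A with crate R5.  [cell block A: crate K4, crate R5 | cell block B: crate K2, crate M2, crate R7]
7. Guard goes to cell block B with crate K4 and crate R5.  [cell block A: — | cell block B: crate K2, crate K4, crate M2, crate R5, crate R7]

Yes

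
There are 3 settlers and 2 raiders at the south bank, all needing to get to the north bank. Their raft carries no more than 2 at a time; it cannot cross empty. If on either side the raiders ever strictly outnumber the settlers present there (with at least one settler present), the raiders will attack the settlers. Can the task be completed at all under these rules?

Yes

1. 2 raiders → the north bank.  (the south bank: 3S 0R; the north bank: 0S 2R)
2. 1 raider ← the south bank.  (the south bank: 3S 1R; the north bank: 0S 1R)
3. 2 settlers → the north bank.  (the south bank: 1S 1R; the north bank: 2S 1R)
4. 1 settler ← the south bank.  (the south bank: 2S 1R; the north bank: 1S 1R)
5. 1 settler and 1 raider → the north bank.  (the south bank: 1S 0R; the north bank: 2S 2R)
6. 1 raider ← the south bank.  (the south bank: 1S 1R; the north bank: 2S 1R)
7. 1 settler and 1 raider → the north bank.  (the south bank: 0S 0R; the north bank: 3S 2R)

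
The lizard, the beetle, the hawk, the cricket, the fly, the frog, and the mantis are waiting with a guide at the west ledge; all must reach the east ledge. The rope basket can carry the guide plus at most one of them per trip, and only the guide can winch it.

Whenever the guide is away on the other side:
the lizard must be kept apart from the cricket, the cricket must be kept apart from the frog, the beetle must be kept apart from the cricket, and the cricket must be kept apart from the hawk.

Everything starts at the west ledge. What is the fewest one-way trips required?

impossible

Following every safe sequence of crossings from the start, the most of the 7 that can be at the east ledge as the rope basket arrives there on crossings 1, 3, 5, 7 is 1, 2, 3, 4 respectively; the best ever achieved is 4 of 7.
From crossing 9 on, no configuration arises that was not already reachable earlier: only 44 distinct safe configurations (who is on which side, and where the rope basket is) can ever be reached, none of them has everyone across, and every continuation just revisits them. So no valid plan exists.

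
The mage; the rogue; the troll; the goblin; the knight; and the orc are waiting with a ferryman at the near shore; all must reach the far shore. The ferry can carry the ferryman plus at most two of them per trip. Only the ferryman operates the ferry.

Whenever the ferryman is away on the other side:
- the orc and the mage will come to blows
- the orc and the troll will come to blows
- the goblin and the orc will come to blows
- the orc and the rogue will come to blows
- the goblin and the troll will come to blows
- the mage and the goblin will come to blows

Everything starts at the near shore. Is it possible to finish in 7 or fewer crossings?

No

Counting alone: the ferryman can take at most 2 across per trip to the far shore, so moving all 6 needs at least 3 loaded trips out, with a return between consecutive ones — at least 5 crossings.
The safety rule pushes this higher. Following every safe sequence of crossings, the most of the 6 that can be at the far shore as the ferry arrives there on crossings 5, 7 is 4, 5 respectively — never all 6.
So the move cannot be finished within 7 crossings. (The shortest complete plan takes 9:)
1. Ferryman goes to the far shore with the goblin and the orc.
2. Ferryman goes back to the near shore with the goblin.
3. Ferryman goes to the far shore with the mage and the troll.
4. Ferryman goes back to the near shore with the orc.
5. Ferryman goes to the far shore with the goblin and the rogue.
6. Ferryman goes back to the near shore with the goblin.
7. Ferryman goes to the far shore with the goblin and the knight.
8. Ferryman goes back to the near shore with the goblin.
9. Ferryman goes to the far shore with the goblin and the orc.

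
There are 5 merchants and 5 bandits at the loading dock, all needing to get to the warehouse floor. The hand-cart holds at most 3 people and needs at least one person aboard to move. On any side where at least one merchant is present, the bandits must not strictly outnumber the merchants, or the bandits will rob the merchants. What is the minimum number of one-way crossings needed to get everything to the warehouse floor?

11

Counting alone: each trip to the warehouse floor takes at most 3 across and each return brings at least 1 back, so after t trips out (and t−1 returns) at most 3t − (t−1) of the 10 are across; that first reaches 10 at t = 5, so at least 9 crossings are needed.
The safety rule pushes this higher. Following every safe sequence of crossings, the most of the 10 that can be at the warehouse floor as the hand-cart arrives there on crossing 9 is 9 — never all 10.
So no plan with fewer than 11 crossings exists, and this one achieves 11:
1. 2 bandits → the warehouse floor.  (the loading dock: 5M 3B; the warehouse floor: 0M 2B)
2. 1 bandit ← the loading dock.  (the loading dock: 5M 4B; the warehouse floor: 0M 1B)
3. 3 bandits → the warehouse floor.  (the loading dock: 5M 1B; the warehouse floor: 0M 4B)
4. 1 bandit ← the loading dock.  (the loading dock: 5M 2B; the warehouse floor: 0M 3B)
5. 3 merchants → the warehouse floor.  (the loading dock: 2M 2B; the warehouse floor: 3M 3B)
6. 1 merchant and 1 bandit ← the loading dock.  (the loading dock: 3M 3B; the warehouse floor: 2M 2B)
7. 3 merchants → the warehouse floor.  (the loading dock: 0M 3B; the warehouse floor: 5M 2B)
8. 1 bandit ← the loading dock.  (the loading dock: 0M 4B; the warehouse floor: 5M 1B)
9. 2 bandits → the warehouse floor.  (the loading dock: 0M 2B; the warehouse floor: 5M 3B)
10. 1 bandit ← the loading dock.  (the loading dock: 0M 3B; the warehouse floor: 5M 2B)
11. 3 bandits → the warehouse floor.  (the loading dock: 0M 0B; the warehouse floor: 5M 5B)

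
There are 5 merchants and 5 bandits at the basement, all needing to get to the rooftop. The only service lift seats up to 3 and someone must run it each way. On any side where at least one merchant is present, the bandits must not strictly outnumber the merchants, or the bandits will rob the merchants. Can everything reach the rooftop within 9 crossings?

Counting alone: each trip to the rooftop takes at most 3 across and each return brings at least 1 back, so after t trips out (and t−1 returns) at most 3t − (t−1) of the 10 are across; that first reaches 10 at t = 5, so at least 9 crossings are needed.
The safety rule pushes this higher. Following every safe sequence of crossings, the most of the 10 that can be at the rooftop as the service lift arrives there on crossing 9 is 9 — never all 10.
So the move cannot be finished within 9 crossings. (The shortest complete plan takes 11:)
1. 2 bandits → the rooftop.  (the basement: 5M 3B; the rooftop: 0M 2B)
2. 1 bandit ← the basement.  (the basement: 5M 4B; the rooftop: 0M 1B)
3. 3 bandits → the rooftop.  (the basement: 5M 1B; the rooftop: 0M 4B)
4. 1 bandit ← the basement.  (the basement: 5M 2B; the rooftop: 0M 3B)
5. 3 merchants → the rooftop.  (the basement: 2M 2B; the rooftop: 3M 3B)
6. 1 merchant and 1 bandit ← the basement.  (the basement: 3M 3B; the rooftop: 2M 2B)
7. 3 merchants → the rooftop.  (the basement: 0M 3B; the rooftop: 5M 2B)
8. 1 bandit ← the basement.  (the basement: 0M 4B; the rooftop: 5M 1B)
9. 2 bandits → the rooftop.  (the basement: 0M 2B; the rooftop: 5M 3B)
10. 1 bandit ← the basement.  (the basement: 0M 3B; the rooftop: 5M 2B)
11. 3 bandits → the rooftop.  (the basement: 0M 0B; the rooftop: 5M 5B)

No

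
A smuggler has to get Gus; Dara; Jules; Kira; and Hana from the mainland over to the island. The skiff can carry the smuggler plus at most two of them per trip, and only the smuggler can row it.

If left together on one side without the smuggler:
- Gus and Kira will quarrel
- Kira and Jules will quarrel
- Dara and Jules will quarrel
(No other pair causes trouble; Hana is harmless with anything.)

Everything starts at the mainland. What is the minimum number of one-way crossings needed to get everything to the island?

5

Counting alone: the smuggler can take at most 2 across per trip to the island, so moving all 5 needs at least 3 loaded trips out, with a return between consecutive ones — at least 5 crossings.
The plan below uses exactly 5 crossings, so it is optimal:
1. Smuggler goes to the island with Gus and Jules.  [the mainland: Dara, Hana, Kira | the island: Gus, Jules]
2. Smuggler goes back to the mainland alone.  [the mainland: Dara, Hana, Kira | the island: Gus, Jules]
3. Smuggler goes to the island with Hana.  [the mainland: Dara, Kira | the island: Gus, Hana, Jules]
4. Smuggler goes back to the mainland alone.  [the mainland: Dara, Kira | the island: Gus, Hana, Jules]
5. Smuggler goes to the island with Dara and Kira.  [the mainland: — | the island: Dara, Gus, Hana, Jules, Kira]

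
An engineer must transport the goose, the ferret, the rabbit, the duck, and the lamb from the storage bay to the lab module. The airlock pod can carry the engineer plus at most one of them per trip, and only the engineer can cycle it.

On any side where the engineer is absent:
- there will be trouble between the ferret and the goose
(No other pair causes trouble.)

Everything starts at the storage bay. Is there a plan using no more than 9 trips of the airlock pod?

Yes

Yes — this plan uses 9 crossings (≤ 9):
1. Engineer goes to the lab module with the goose.
2. Engineer goes back to the storage bay alone.
3. Engineer goes to the lab module with the rabbit.
4. Engineer goes back to the storage bay alone.
5. Engineer goes to the lab module with the duck.
6. Engineer goes back to the storage bay alone.
7. Engineer goes to the lab module with the lamb.
8. Engineer goes back to the storage bay alone.
9. Engineer goes to the lab module with the ferret.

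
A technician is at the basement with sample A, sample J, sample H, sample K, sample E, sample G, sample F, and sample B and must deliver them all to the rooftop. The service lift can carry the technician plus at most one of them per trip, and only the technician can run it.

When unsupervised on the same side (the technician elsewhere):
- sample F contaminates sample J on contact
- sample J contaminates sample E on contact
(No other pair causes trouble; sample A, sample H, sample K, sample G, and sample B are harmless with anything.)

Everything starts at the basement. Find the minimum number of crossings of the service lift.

17

Counting alone: the technician can take at most 1 across per trip to the rooftop, so moving all 8 needs at least 8 loaded trips out, with a return between consecutive ones — at least 15 crossings.
The safety rule pushes this higher. Following every safe sequence of crossings, the most of the 8 that can be at the rooftop as the service lift arrives there on crossing 15 is 7 — never all 8.
So no plan with fewer than 17 crossings exists, and this one achieves 17:
1. Technician goes to the rooftop with sample J.  [the basement: sample A, sample B, sample E, sample F, sample G, sample H, sample K | the rooftop: sample J]
2. Technician goes back to the basement alone.  [the basement: sample A, sample B, sample E, sample F, sample G, sample H, sample K | the rooftop: sample J]
3. Technician goes to the rooftop with sample A.  [the basement: sample B, sample E, sample F, sample G, sample H, sample K | the rooftop: sample A, sample J]
4. Technician goes back to the basement alone.  [the basement: sample B, sample E, sample F, sample G, sample H, sample K | the rooftop: sample A, sample J]
5. Technician goes to the rooftop with sample H.  [the basement: sample B, sample E, sample F, sample G, sample K | the rooftop: sample A, sample H, sample J]
6. Technician goes back to the basement alone.  [the basement: sample B, sample E, sample F, sample G, sample K | the rooftop: sample A, sample H, sample J]
7. Technician goes to the rooftop with sample K.  [the basement: sample B, sample E, sample F, sample G | the rooftop: sample A, sample H, sample J, sample K]
8. Technician goes back to the basement alone.  [the basement: sample B, sample E, sample F, sample G | the rooftop: sample A, sample H, sample J, sample K]
9. Technician goes to the rooftop with sample E.  [the basement: sample B, sample F, sample G | the rooftop: sample A, sample E, sample H, sample J, sample K]
10. Technician goes back to the basement with sample J.  [the basement: sample B, sample F, sample G, sample J | the rooftop: sample A, sample E, sample H, sample K]
11. Technician goes to the rooftop with sample F.  [the basement: sample B, sample G, sample J | the rooftop: sample A, sample E, sample F, sample H, sample K]
12. Technician goes back to the basement alone.  [the basement: sample B, sample G, sample J | the rooftop: sample A, sample E, sample F, sample H, sample K]
13. Technician goes to the rooftop with sample G.  [the basement: sample B, sample J | the rooftop: sample A, sample E, sample F, sample G, sample H, sample K]
14. Technician goes back to the basement alone.  [the basement: sample B, sample J | the rooftop: sample A, sample E, sample F, sample G, sample H, sample K]
15. Technician goes to the rooftop with sample B.  [the basement: sample J | the rooftop: sample A, sample B, sample E, sample F, sample G, sample H, sample K]
16. Technician goes back to the basement alone.  [the basement: sample J | the rooftop: sample A, sample B, sample E, sample F, sample G, sample H, sample K]
17. Technician goes to the rooftop with sample J.  [the basement: — | the rooftop: sample A, sample B, sample E, sample F, sample G, sample H, sample J, sample K]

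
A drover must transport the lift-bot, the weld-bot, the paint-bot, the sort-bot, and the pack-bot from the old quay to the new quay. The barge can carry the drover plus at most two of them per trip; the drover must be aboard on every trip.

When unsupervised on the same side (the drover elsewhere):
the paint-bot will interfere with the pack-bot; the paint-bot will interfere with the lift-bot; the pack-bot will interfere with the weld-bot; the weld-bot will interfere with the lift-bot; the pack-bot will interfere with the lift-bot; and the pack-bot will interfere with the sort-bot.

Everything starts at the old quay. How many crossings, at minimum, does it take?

7

Counting alone: the drover can take at most 2 across per trip to the new quay, so moving all 5 needs at least 3 loaded trips out, with a return between consecutive ones — at least 5 crossings.
The safety rule pushes this higher. Following every safe sequence of crossings, the most of the 5 that can be at the new quay as the barge arrives there on crossing 5 is 4 — never all 5.
So no plan with fewer than 7 crossings exists, and this one achieves 7:
1. Drover goes to the new quay with the lift-bot and the pack-bot.
2. Drover goes back to the old quay with the lift-bot.
3. Drover goes to the new quay with the lift-bot and the sort-bot.
4. Drover goes back to the old quay with the pack-bot.
5. Drover goes to the new quay with the paint-bot and the weld-bot.
6. Drover goes back to the old quay with the lift-bot.
7. Drover goes to the new quay with the lift-bot and the pack-bot.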